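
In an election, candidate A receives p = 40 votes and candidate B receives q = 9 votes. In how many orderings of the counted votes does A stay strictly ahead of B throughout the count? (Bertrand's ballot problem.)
Strict-lead orderings = 1299757646

Total orderings of the 49 votes with 40 for A: C(49, 40) = 2054455634. By the Bertrand ballot formula (Cycle Lemma / reflection principle), the number of orderings in which A is strictly ahead of B throughout is (p − q)/(p + q) · C(p + q, p) = (40 − 9)/(40 + 9) · 2054455634 = 1299757646.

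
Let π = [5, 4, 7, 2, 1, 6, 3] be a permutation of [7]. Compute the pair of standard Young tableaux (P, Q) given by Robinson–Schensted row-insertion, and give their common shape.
P = [1, 3] / [2, 6] / [4, 7] / [5];  Q = [1, 3] / [2, 6] / [4, 7] / [5];  common shape = (2, 2, 2, 1)

Row-insert the values π_1, π_2, … into P one at a time, bumping the leftmost entry strictly greater than the inserted value down to the next row. The recording tableau Q records, in position (i, j), the step at which that cell was added to P.
  Insert 5 (step 1): P = [5];  Q = [1]
  Insert 4 (step 2): P = [4] / [5];  Q = [1] / [2]
  Insert 7 (step 3): P = [4, 7] / [5];  Q = [1, 3] / [2]
  Insert 2 (step 4): P = [2, 7] / [4] / [5];  Q = [1, 3] / [2] / [4]
  Insert 1 (step 5): P = [1, 7] / [2] / [4] / [5];  Q = [1, 3] / [2] / [4] / [5]
  Insert 6 (step 6): P = [1, 6] / [2, 7] / [4] / [5];  Q = [1, 3] / [2, 6] / [4] / [5]
  Insert 3 (step 7): P = [1, 3] / [2, 6] / [4, 7] / [5];  Q = [1, 3] / [2, 6] / [4, 7] / [5]
Final shape: (2, 2, 2, 1).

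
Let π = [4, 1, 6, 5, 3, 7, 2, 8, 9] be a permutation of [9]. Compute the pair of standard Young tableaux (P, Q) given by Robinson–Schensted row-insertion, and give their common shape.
P = [1, 2, 7, 8, 9] / [3, 5] / [4] / [6];  Q = [1, 3, 6, 8, 9] / [2, 4] / [5] / [7];  common shape = (5, 2, 1, 1)

Row-insert the values π_1, π_2, … into P one at a time, bumping the leftmost entry strictly greater than the inserted value down to the next row. The recording tableau Q records, in position (i, j), the step at which that cell was added to P.
  Insert 4 (step 1): P = [4];  Q = [1]
  Insert 1 (step 2): P = [1] / [4];  Q = [1] / [2]
  Insert 6 (step 3): P = [1, 6] / [4];  Q = [1, 3] / [2]
  Insert 5 (step 4): P = [1, 5] / [4, 6];  Q = [1, 3] / [2, 4]
  Insert 3 (step 5): P = [1, 3] / [4, 5] / [6];  Q = [1, 3] / [2, 4] / [5]
  Insert 7 (step 6): P = [1, 3, 7] / [4, 5] / [6];  Q = [1, 3, 6] / [2, 4] / [5]
  Insert 2 (step 7): P = [1, 2, 7] / [3, 5] / [4] / [6];  Q = [1, 3, 6] / [2, 4] / [5] / [7]
  Insert 8 (step 8): P = [1, 2, 7, 8] / [3, 5] / [4] / [6];  Q = [1, 3, 6, 8] / [2, 4] / [5] / [7]
  Insert 9 (step 9): P = [1, 2, 7, 8, 9] / [3, 5] / [4] / [6];  Q = [1, 3, 6, 8, 9] / [2, 4] / [5] / [7]
Final shape: (5, 2, 1, 1).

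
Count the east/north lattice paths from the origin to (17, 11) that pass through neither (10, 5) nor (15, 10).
Number of paths = 8785020

Inclusion–exclusion. Total paths: C(28, 17) = 21474180. Through P₁: C(15, 10)·C(13, 7) = 5153148. Through P₂: C(25, 15)·C(3, 2) = 9806280. Since P₁ is strictly southwest of P₂, a monotone path through both must visit P₁ then P₂; paths through both = C(15, 10)·C(10, 5)·C(3, 2) = 2270268. Avoid both = 21474180 − 5153148 − 9806280 + 2270268 = 8785020.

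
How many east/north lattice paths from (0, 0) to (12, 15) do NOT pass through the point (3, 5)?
Number of paths = 12210692

Total paths from (0, 0) to (12, 15): C(27, 12) = 17383860. Paths through (3, 5): (paths (0, 0) → (3, 5)) × (paths (3, 5) → (12, 15)) = C(8, 3) · C(19, 9) = 56 · 92378 = 5173168. Avoidance count = 17383860 − 5173168 = 12210692.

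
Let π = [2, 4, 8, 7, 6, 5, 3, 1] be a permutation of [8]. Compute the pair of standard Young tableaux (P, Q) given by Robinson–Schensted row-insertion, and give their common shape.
P = [1, 3, 5] / [2] / [4] / [6] / [7] / [8];  Q = [1, 2, 3] / [4] / [5] / [6] / [7] / [8];  common shape = (3, 1, 1, 1, 1, 1)

Row-insert the values π_1, π_2, … into P one at a time, bumping the leftmost entry strictly greater than the inserted value down to the next row. The recording tableau Q records, in position (i, j), the step at which that cell was added to P.
  Insert 2 (step 1): P = [2];  Q = [1]
  Insert 4 (step 2): P = [2, 4];  Q = [1, 2]
  Insert 8 (step 3): P = [2, 4, 8];  Q = [1, 2, 3]
  Insert 7 (step 4): P = [2, 4, 7] / [8];  Q = [1, 2, 3] / [4]
  Insert 6 (step 5): P = [2, 4, 6] / [7] / [8];  Q = [1, 2, 3] / [4] / [5]
  Insert 5 (step 6): P = [2, 4, 5] / [6] / [7] / [8];  Q = [1, 2, 3] / [4] / [5] / [6]
  Insert 3 (step 7): P = [2, 3, 5] / [4] / [6] / [7] / [8];  Q = [1, 2, 3] / [4] / [5] / [6] / [7]
  Insert 1 (step 8): P = [1, 3, 5] / [2] / [4] / [6] / [7] / [8];  Q = [1, 2, 3] / [4] / [5] / [6] / [7] / [8]
Final shape: (3, 1, 1, 1, 1, 1).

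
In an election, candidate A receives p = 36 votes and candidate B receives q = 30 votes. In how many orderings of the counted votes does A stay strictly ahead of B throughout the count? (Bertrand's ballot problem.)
Strict-lead orderings = 501517717545107536

Total orderings of the 66 votes with 36 for A: C(66, 36) = 5516694892996182896. By the Bertrand ballot formula (Cycle Lemma / reflection principle), the number of orderings in which A is strictly ahead of B throughout is (p − q)/(p + q) · C(p + q, p) = (36 − 30)/(36 + 30) · 5516694892996182896 = 501517717545107536.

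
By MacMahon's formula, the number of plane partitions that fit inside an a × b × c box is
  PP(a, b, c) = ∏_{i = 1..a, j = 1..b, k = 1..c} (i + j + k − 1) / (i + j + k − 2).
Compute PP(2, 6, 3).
PP(2, 6, 3) = 2520

Evaluate the triple product over i = 1..2, j = 1..6, k = 1..3. The factors are (2/1) · (3/2) · (4/3) · (3/2) · (4/3) · (5/4) · (4/3) · (5/4) · … (36 factors total). The numerators and denominators telescope so the product is an integer; carrying out the multiplication exactly gives PP(2, 6, 3) = 2520.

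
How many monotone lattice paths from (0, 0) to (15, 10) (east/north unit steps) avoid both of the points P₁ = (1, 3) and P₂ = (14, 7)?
Number of paths = 2376600

Inclusion–exclusion. Total paths: C(25, 15) = 3268760. Through P₁: C(4, 1)·C(21, 14) = 465120. Through P₂: C(21, 14)·C(4, 1) = 465120. Since P₁ is strictly southwest of P₂, a monotone path through both must visit P₁ then P₂; paths through both = C(4, 1)·C(17, 13)·C(4, 1) = 38080. Avoid both = 3268760 − 465120 − 465120 + 38080 = 2376600.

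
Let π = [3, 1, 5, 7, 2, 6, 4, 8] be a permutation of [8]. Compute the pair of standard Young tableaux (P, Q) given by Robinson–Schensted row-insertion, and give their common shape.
P = [1, 2, 4, 8] / [3, 5, 6] / [7];  Q = [1, 3, 4, 8] / [2, 5, 6] / [7];  common shape = (4, 3, 1)

Row-insert the values π_1, π_2, … into P one at a time, bumping the leftmost entry strictly greater than the inserted value down to the next row. The recording tableau Q records, in position (i, j), the step at which that cell was added to P.
  Insert 3 (step 1): P = [3];  Q = [1]
  Insert 1 (step 2): P = [1] / [3];  Q = [1] / [2]
  Insert 5 (step 3): P = [1, 5] / [3];  Q = [1, 3] / [2]
  Insert 7 (step 4): P = [1, 5, 7] / [3];  Q = [1, 3, 4] / [2]
  Insert 2 (step 5): P = [1, 2, 7] / [3, 5];  Q = [1, 3, 4] / [2, 5]
  Insert 6 (step 6): P = [1, 2, 6] / [3, 5, 7];  Q = [1, 3, 4] / [2, 5, 6]
  Insert 4 (step 7): P = [1, 2, 4] / [3, 5, 6] / [7];  Q = [1, 3, 4] / [2, 5, 6] / [7]
  Insert 8 (step 8): P = [1, 2, 4, 8] / [3, 5, 6] / [7];  Q = [1, 3, 4, 8] / [2, 5, 6] / [7]
Final shape: (4, 3, 1).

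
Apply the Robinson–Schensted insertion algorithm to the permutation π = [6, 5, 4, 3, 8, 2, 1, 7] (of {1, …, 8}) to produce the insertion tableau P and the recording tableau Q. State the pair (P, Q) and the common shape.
P = [1, 7] / [2, 8] / [3] / [4] / [5] / [6];  Q = [1, 5] / [2, 8] / [3] / [4] / [6] / [7];  common shape = (2, 2, 1, 1, 1, 1)

Row-insert the values π_1, π_2, … into P one at a time, bumping the leftmost entry strictly greater than the inserted value down to the next row. The recording tableau Q records, in position (i, j), the step at which that cell was added to P.
  Insert 6 (step 1): P = [6];  Q = [1]
  Insert 5 (step 2): P = [5] / [6];  Q = [1] / [2]
  Insert 4 (step 3): P = [4] / [5] / [6];  Q = [1] / [2] / [3]
  Insert 3 (step 4): P = [3] / [4] / [5] / [6];  Q = [1] / [2] / [3] / [4]
  Insert 8 (step 5): P = [3, 8] / [4] / [5] / [6];  Q = [1, 5] / [2] / [3] / [4]
  Insert 2 (step 6): P = [2, 8] / [3] / [4] / [5] / [6];  Q = [1, 5] / [2] / [3] / [4] / [6]
  Insert 1 (step 7): P = [1, 8] / [2] / [3] / [4] / [5] / [6];  Q = [1, 5] / [2] / [3] / [4] / [6] / [7]
  Insert 7 (step 8): P = [1, 7] / [2, 8] / [3] / [4] / [5] / [6];  Q = [1, 5] / [2, 8] / [3] / [4] / [6] / [7]
Final shape: (2, 2, 1, 1, 1, 1).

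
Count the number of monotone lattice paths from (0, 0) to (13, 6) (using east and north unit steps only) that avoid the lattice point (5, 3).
Number of paths = 17892

Total paths from (0, 0) to (13, 6): C(19, 13) = 27132. Paths through (5, 3): (paths (0, 0) → (5, 3)) × (paths (5, 3) → (13, 6)) = C(8, 5) · C(11, 8) = 56 · 165 = 9240. Avoidance count = 27132 − 9240 = 17892.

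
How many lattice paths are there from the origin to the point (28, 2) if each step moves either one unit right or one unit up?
Number of paths = 435

A monotone lattice path from (0, 0) to (28, 2) consists of 28 east steps and 2 north steps in some order, so it is determined by which 28 of the 30 steps are east. The count is C(30, 28) = 435.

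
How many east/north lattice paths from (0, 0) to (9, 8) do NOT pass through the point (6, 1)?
Number of paths = 23470

Total paths from (0, 0) to (9, 8): C(17, 9) = 24310. Paths through (6, 1): (paths (0, 0) → (6, 1)) × (paths (6, 1) → (9, 8)) = C(7, 6) · C(10, 3) = 7 · 120 = 840. Avoidance count = 24310 − 840 = 23470.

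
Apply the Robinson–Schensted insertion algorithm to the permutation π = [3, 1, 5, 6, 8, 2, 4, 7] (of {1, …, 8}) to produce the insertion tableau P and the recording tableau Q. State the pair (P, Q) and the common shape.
P = [1, 2, 4, 7] / [3, 5, 6, 8];  Q = [1, 3, 4, 5] / [2, 6, 7, 8];  common shape = (4, 4)

Row-insert the values π_1, π_2, … into P one at a time, bumping the leftmost entry strictly greater than the inserted value down to the next row. The recording tableau Q records, in position (i, j), the step at which that cell was added to P.
  Insert 3 (step 1): P = [3];  Q = [1]
  Insert 1 (step 2): P = [1] / [3];  Q = [1] / [2]
  Insert 5 (step 3): P = [1, 5] / [3];  Q = [1, 3] / [2]
  Insert 6 (step 4): P = [1, 5, 6] / [3];  Q = [1, 3, 4] / [2]
  Insert 8 (step 5): P = [1, 5, 6, 8] / [3];  Q = [1, 3, 4, 5] / [2]
  Insert 2 (step 6): P = [1, 2, 6, 8] / [3, 5];  Q = [1, 3, 4, 5] / [2, 6]
  Insert 4 (step 7): P = [1, 2, 4, 8] / [3, 5, 6];  Q = [1, 3, 4, 5] / [2, 6, 7]
  Insert 7 (step 8): P = [1, 2, 4, 7] / [3, 5, 6, 8];  Q = [1, 3, 4, 5] / [2, 6, 7, 8]
Final shape: (4, 4).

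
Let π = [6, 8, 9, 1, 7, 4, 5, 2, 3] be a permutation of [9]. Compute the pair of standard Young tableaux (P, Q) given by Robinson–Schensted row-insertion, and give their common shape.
P = [1, 2, 3] / [4, 5, 9] / [6, 7] / [8];  Q = [1, 2, 3] / [4, 5, 7] / [6, 9] / [8];  common shape = (3, 3, 2, 1)

Row-insert the values π_1, π_2, … into P one at a time, bumping the leftmost entry strictly greater than the inserted value down to the next row. The recording tableau Q records, in position (i, j), the step at which that cell was added to P.
  Insert 6 (step 1): P = [6];  Q = [1]
  Insert 8 (step 2): P = [6, 8];  Q = [1, 2]
  Insert 9 (step 3): P = [6, 8, 9];  Q = [1, 2, 3]
  Insert 1 (step 4): P = [1, 8, 9] / [6];  Q = [1, 2, 3] / [4]
  Insert 7 (step 5): P = [1, 7, 9] / [6, 8];  Q = [1, 2, 3] / [4, 5]
  Insert 4 (step 6): P = [1, 4, 9] / [6, 7] / [8];  Q = [1, 2, 3] / [4, 5] / [6]
  Insert 5 (step 7): P = [1, 4, 5] / [6, 7, 9] / [8];  Q = [1, 2, 3] / [4, 5, 7] / [6]
  Insert 2 (step 8): P = [1, 2, 5] / [4, 7, 9] / [6] / [8];  Q = [1, 2, 3] / [4, 5, 7] / [6] / [8]
  Insert 3 (step 9): P = [1, 2, 3] / [4, 5, 9] / [6, 7] / [8];  Q = [1, 2, 3] / [4, 5, 7] / [6, 9] / [8]
Final shape: (3, 3, 2, 1).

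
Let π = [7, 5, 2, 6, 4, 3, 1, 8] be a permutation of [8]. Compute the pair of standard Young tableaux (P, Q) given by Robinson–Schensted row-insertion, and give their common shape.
P = [1, 3, 8] / [2, 6] / [4] / [5] / [7];  Q = [1, 4, 8] / [2, 5] / [3] / [6] / [7];  common shape = (3, 2, 1, 1, 1)

Row-insert the values π_1, π_2, … into P one at a time, bumping the leftmost entry strictly greater than the inserted value down to the next row. The recording tableau Q records, in position (i, j), the step at which that cell was added to P.
  Insert 7 (step 1): P = [7];  Q = [1]
  Insert 5 (step 2): P = [5] / [7];  Q = [1] / [2]
  Insert 2 (step 3): P = [2] / [5] / [7];  Q = [1] / [2] / [3]
  Insert 6 (step 4): P = [2, 6] / [5] / [7];  Q = [1, 4] / [2] / [3]
  Insert 4 (step 5): P = [2, 4] / [5, 6] / [7];  Q = [1, 4] / [2, 5] / [3]
  Insert 3 (step 6): P = [2, 3] / [4, 6] / [5] / [7];  Q = [1, 4] / [2, 5] / [3] / [6]
  Insert 1 (step 7): P = [1, 3] / [2, 6] / [4] / [5] / [7];  Q = [1, 4] / [2, 5] / [3] / [6] / [7]
  Insert 8 (step 8): P = [1, 3, 8] / [2, 6] / [4] / [5] / [7];  Q = [1, 4, 8] / [2, 5] / [3] / [6] / [7]
Final shape: (3, 2, 1, 1, 1).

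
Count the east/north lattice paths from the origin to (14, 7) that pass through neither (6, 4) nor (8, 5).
Number of paths = 63234

Inclusion–exclusion. Total paths: C(21, 14) = 116280. Through P₁: C(10, 6)·C(11, 8) = 34650. Through P₂: C(13, 8)·C(8, 6) = 36036. Since P₁ is strictly southwest of P₂, a monotone path through both must visit P₁ then P₂; paths through both = C(10, 6)·C(3, 2)·C(8, 6) = 17640. Avoid both = 116280 − 34650 − 36036 + 17640 = 63234.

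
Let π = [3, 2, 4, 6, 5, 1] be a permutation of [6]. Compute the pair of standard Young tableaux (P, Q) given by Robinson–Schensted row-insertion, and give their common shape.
P = [1, 4, 5] / [2, 6] / [3];  Q = [1, 3, 4] / [2, 5] / [6];  common shape = (3, 2, 1)

Row-insert the values π_1, π_2, … into P one at a time, bumping the leftmost entry strictly greater than the inserted value down to the next row. The recording tableau Q records, in position (i, j), the step at which that cell was added to P.
  Insert 3 (step 1): P = [3];  Q = [1]
  Insert 2 (step 2): P = [2] / [3];  Q = [1] / [2]
  Insert 4 (step 3): P = [2, 4] / [3];  Q = [1, 3] / [2]
  Insert 6 (step 4): P = [2, 4, 6] / [3];  Q = [1, 3, 4] / [2]
  Insert 5 (step 5): P = [2, 4, 5] / [3, 6];  Q = [1, 3, 4] / [2, 5]
  Insert 1 (step 6): P = [1, 4, 5] / [2, 6] / [3];  Q = [1, 3, 4] / [2, 5] / [6]
Final shape: (3, 2, 1).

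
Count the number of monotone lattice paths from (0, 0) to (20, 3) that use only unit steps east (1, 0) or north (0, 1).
Number of paths = 1771

A monotone lattice path from (0, 0) to (20, 3) consists of 20 east steps and 3 north steps in some order, so it is determined by which 20 of the 23 steps are east. The count is C(23, 20) = 1771.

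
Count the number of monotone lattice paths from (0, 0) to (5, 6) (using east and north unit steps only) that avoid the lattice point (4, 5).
Number of paths = 210

Total paths from (0, 0) to (5, 6): C(11, 5) = 462. Paths through (4, 5): (paths (0, 0) → (4, 5)) × (paths (4, 5) → (5, 6)) = C(9, 4) · C(2, 1) = 126 · 2 = 252. Avoidance count = 462 − 252 = 210.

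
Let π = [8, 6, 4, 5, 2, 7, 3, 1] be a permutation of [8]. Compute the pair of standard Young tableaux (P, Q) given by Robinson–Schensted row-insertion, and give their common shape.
P = [1, 3, 7] / [2, 5] / [4] / [6] / [8];  Q = [1, 4, 6] / [2, 7] / [3] / [5] / [8];  common shape = (3, 2, 1, 1, 1)

Row-insert the values π_1, π_2, … into P one at a time, bumping the leftmost entry strictly greater than the inserted value down to the next row. The recording tableau Q records, in position (i, j), the step at which that cell was added to P.
  Insert 8 (step 1): P = [8];  Q = [1]
  Insert 6 (step 2): P = [6] / [8];  Q = [1] / [2]
  Insert 4 (step 3): P = [4] / [6] / [8];  Q = [1] / [2] / [3]
  Insert 5 (step 4): P = [4, 5] / [6] / [8];  Q = [1, 4] / [2] / [3]
  Insert 2 (step 5): P = [2, 5] / [4] / [6] / [8];  Q = [1, 4] / [2] / [3] / [5]
  Insert 7 (step 6): P = [2, 5, 7] / [4] / [6] / [8];  Q = [1, 4, 6] / [2] / [3] / [5]
  Insert 3 (step 7): P = [2, 3, 7] / [4, 5] / [6] / [8];  Q = [1, 4, 6] / [2, 7] / [3] / [5]
  Insert 1 (step 8): P = [1, 3, 7] / [2, 5] / [4] / [6] / [8];  Q = [1, 4, 6] / [2, 7] / [3] / [5] / [8]
Final shape: (3, 2, 1, 1, 1).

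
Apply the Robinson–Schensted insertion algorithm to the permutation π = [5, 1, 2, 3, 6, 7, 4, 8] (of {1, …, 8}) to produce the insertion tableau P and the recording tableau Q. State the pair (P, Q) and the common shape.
P = [1, 2, 3, 4, 7, 8] / [5, 6];  Q = [1, 3, 4, 5, 6, 8] / [2, 7];  common shape = (6, 2)

Row-insert the values π_1, π_2, … into P one at a time, bumping the leftmost entry strictly greater than the inserted value down to the next row. The recording tableau Q records, in position (i, j), the step at which that cell was added to P.
  Insert 5 (step 1): P = [5];  Q = [1]
  Insert 1 (step 2): P = [1] / [5];  Q = [1] / [2]
  Insert 2 (step 3): P = [1, 2] / [5];  Q = [1, 3] / [2]
  Insert 3 (step 4): P = [1, 2, 3] / [5];  Q = [1, 3, 4] / [2]
  Insert 6 (step 5): P = [1, 2, 3, 6] / [5];  Q = [1, 3, 4, 5] / [2]
  Insert 7 (step 6): P = [1, 2, 3, 6, 7] / [5];  Q = [1, 3, 4, 5, 6] / [2]
  Insert 4 (step 7): P = [1, 2, 3, 4, 7] / [5, 6];  Q = [1, 3, 4, 5, 6] / [2, 7]
  Insert 8 (step 8): P = [1, 2, 3, 4, 7, 8] / [5, 6];  Q = [1, 3, 4, 5, 6, 8] / [2, 7]
Final shape: (6, 2).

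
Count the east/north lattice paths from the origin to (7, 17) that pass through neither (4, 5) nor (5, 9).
Number of paths = 227034

Inclusion–exclusion. Total paths: C(24, 7) = 346104. Through P₁: C(9, 4)·C(15, 3) = 57330. Through P₂: C(14, 5)·C(10, 2) = 90090. Since P₁ is strictly southwest of P₂, a monotone path through both must visit P₁ then P₂; paths through both = C(9, 4)·C(5, 1)·C(10, 2) = 28350. Avoid both = 346104 − 57330 − 90090 + 28350 = 227034.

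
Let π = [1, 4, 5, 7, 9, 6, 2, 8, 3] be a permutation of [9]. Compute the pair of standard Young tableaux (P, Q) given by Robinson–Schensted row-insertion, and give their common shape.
P = [1, 2, 3, 6, 8] / [4, 5] / [7, 9];  Q = [1, 2, 3, 4, 5] / [6, 8] / [7, 9];  common shape = (5, 2, 2)

Row-insert the values π_1, π_2, … into P one at a time, bumping the leftmost entry strictly greater than the inserted value down to the next row. The recording tableau Q records, in position (i, j), the step at which that cell was added to P.
  Insert 1 (step 1): P = [1];  Q = [1]
  Insert 4 (step 2): P = [1, 4];  Q = [1, 2]
  Insert 5 (step 3): P = [1, 4, 5];  Q = [1, 2, 3]
  Insert 7 (step 4): P = [1, 4, 5, 7];  Q = [1, 2, 3, 4]
  Insert 9 (step 5): P = [1, 4, 5, 7, 9];  Q = [1, 2, 3, 4, 5]
  Insert 6 (step 6): P = [1, 4, 5, 6, 9] / [7];  Q = [1, 2, 3, 4, 5] / [6]
  Insert 2 (step 7): P = [1, 2, 5, 6, 9] / [4] / [7];  Q = [1, 2, 3, 4, 5] / [6] / [7]
  Insert 8 (step 8): P = [1, 2, 5, 6, 8] / [4, 9] / [7];  Q = [1, 2, 3, 4, 5] / [6, 8] / [7]
  Insert 3 (step 9): P = [1, 2, 3, 6, 8] / [4, 5] / [7, 9];  Q = [1, 2, 3, 4, 5] / [6, 8] / [7, 9]
Final shape: (5, 2, 2).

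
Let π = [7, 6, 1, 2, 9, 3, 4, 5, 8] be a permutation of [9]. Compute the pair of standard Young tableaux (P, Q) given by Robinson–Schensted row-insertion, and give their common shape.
P = [1, 2, 3, 4, 5, 8] / [6, 9] / [7];  Q = [1, 4, 5, 7, 8, 9] / [2, 6] / [3];  common shape = (6, 2, 1)

Row-insert the values π_1, π_2, … into P one at a time, bumping the leftmost entry strictly greater than the inserted value down to the next row. The recording tableau Q records, in position (i, j), the step at which that cell was added to P.
  Insert 7 (step 1): P = [7];  Q = [1]
  Insert 6 (step 2): P = [6] / [7];  Q = [1] / [2]
  Insert 1 (step 3): P = [1] / [6] / [7];  Q = [1] / [2] / [3]
  Insert 2 (step 4): P = [1, 2] / [6] / [7];  Q = [1, 4] / [2] / [3]
  Insert 9 (step 5): P = [1, 2, 9] / [6] / [7];  Q = [1, 4, 5] / [2] / [3]
  Insert 3 (step 6): P = [1, 2, 3] / [6, 9] / [7];  Q = [1, 4, 5] / [2, 6] / [3]
  Insert 4 (step 7): P = [1, 2, 3, 4] / [6, 9] / [7];  Q = [1, 4, 5, 7] / [2, 6] / [3]
  Insert 5 (step 8): P = [1, 2, 3, 4, 5] / [6, 9] / [7];  Q = [1, 4, 5, 7, 8] / [2, 6] / [3]
  Insert 8 (step 9): P = [1, 2, 3, 4, 5, 8] / [6, 9] / [7];  Q = [1, 4, 5, 7, 8, 9] / [2, 6] / [3]
Final shape: (6, 2, 1).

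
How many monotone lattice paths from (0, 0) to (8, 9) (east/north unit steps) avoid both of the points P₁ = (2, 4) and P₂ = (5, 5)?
Number of paths = 10660

Inclusion–exclusion. Total paths: C(17, 8) = 24310. Through P₁: C(6, 2)·C(11, 6) = 6930. Through P₂: C(10, 5)·C(7, 3) = 8820. Since P₁ is strictly southwest of P₂, a monotone path through both must visit P₁ then P₂; paths through both = C(6, 2)·C(4, 3)·C(7, 3) = 2100. Avoid both = 24310 − 6930 − 8820 + 2100 = 10660.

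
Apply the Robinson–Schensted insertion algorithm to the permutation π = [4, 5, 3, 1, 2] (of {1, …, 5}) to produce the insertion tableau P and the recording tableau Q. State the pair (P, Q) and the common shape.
P = [1, 2] / [3, 5] / [4];  Q = [1, 2] / [3, 5] / [4];  common shape = (2, 2, 1)

Row-insert the values π_1, π_2, … into P one at a time, bumping the leftmost entry strictly greater than the inserted value down to the next row. The recording tableau Q records, in position (i, j), the step at which that cell was added to P.
  Insert 4 (step 1): P = [4];  Q = [1]
  Insert 5 (step 2): P = [4, 5];  Q = [1, 2]
  Insert 3 (step 3): P = [3, 5] / [4];  Q = [1, 2] / [3]
  Insert 1 (step 4): P = [1, 5] / [3] / [4];  Q = [1, 2] / [3] / [4]
  Insert 2 (step 5): P = [1, 2] / [3, 5] / [4];  Q = [1, 2] / [3, 5] / [4]
Final shape: (2, 2, 1).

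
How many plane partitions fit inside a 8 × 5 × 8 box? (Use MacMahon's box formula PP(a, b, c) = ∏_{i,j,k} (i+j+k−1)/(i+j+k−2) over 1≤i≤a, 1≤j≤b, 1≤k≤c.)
PP(8, 5, 8) = 3940599631842016

Evaluate the triple product over i = 1..8, j = 1..5, k = 1..8. The factors are (2/1) · (3/2) · (4/3) · (5/4) · (6/5) · (7/6) · (8/7) · (9/8) · … (320 factors total). The numerators and denominators telescope so the product is an integer; carrying out the multiplication exactly gives PP(8, 5, 8) = 3940599631842016.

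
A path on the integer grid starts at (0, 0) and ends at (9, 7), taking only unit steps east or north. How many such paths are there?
Number of paths = 11440

A monotone lattice path from (0, 0) to (9, 7) consists of 9 east steps and 7 north steps in some order, so it is determined by which 9 of the 16 steps are east. The count is C(16, 9) = 11440.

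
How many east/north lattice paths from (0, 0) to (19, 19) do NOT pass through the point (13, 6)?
Number of paths = 34609118376

Total paths from (0, 0) to (19, 19): C(38, 19) = 35345263800. Paths through (13, 6): (paths (0, 0) → (13, 6)) × (paths (13, 6) → (19, 19)) = C(19, 13) · C(19, 6) = 27132 · 27132 = 736145424. Avoidance count = 35345263800 − 736145424 = 34609118376.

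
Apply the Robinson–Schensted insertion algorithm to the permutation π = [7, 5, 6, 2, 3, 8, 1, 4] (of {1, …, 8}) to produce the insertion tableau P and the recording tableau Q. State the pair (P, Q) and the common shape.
P = [1, 3, 4] / [2, 6, 8] / [5] / [7];  Q = [1, 3, 6] / [2, 5, 8] / [4] / [7];  common shape = (3, 3, 1, 1)

Row-insert the values π_1, π_2, … into P one at a time, bumping the leftmost entry strictly greater than the inserted value down to the next row. The recording tableau Q records, in position (i, j), the step at which that cell was added to P.
  Insert 7 (step 1): P = [7];  Q = [1]
  Insert 5 (step 2): P = [5] / [7];  Q = [1] / [2]
  Insert 6 (step 3): P = [5, 6] / [7];  Q = [1, 3] / [2]
  Insert 2 (step 4): P = [2, 6] / [5] / [7];  Q = [1, 3] / [2] / [4]
  Insert 3 (step 5): P = [2, 3] / [5, 6] / [7];  Q = [1, 3] / [2, 5] / [4]
  Insert 8 (step 6): P = [2, 3, 8] / [5, 6] / [7];  Q = [1, 3, 6] / [2, 5] / [4]
  Insert 1 (step 7): P = [1, 3, 8] / [2, 6] / [5] / [7];  Q = [1, 3, 6] / [2, 5] / [4] / [7]
  Insert 4 (step 8): P = [1, 3, 4] / [2, 6, 8] / [5] / [7];  Q = [1, 3, 6] / [2, 5, 8] / [4] / [7]
Final shape: (3, 3, 1, 1).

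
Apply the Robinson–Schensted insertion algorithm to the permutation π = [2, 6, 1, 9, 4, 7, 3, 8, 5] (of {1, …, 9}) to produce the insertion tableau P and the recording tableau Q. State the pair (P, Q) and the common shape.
P = [1, 3, 5, 8] / [2, 4, 7] / [6, 9];  Q = [1, 2, 4, 8] / [3, 5, 6] / [7, 9];  common shape = (4, 3, 2)

Row-insert the values π_1, π_2, … into P one at a time, bumping the leftmost entry strictly greater than the inserted value down to the next row. The recording tableau Q records, in position (i, j), the step at which that cell was added to P.
  Insert 2 (step 1): P = [2];  Q = [1]
  Insert 6 (step 2): P = [2, 6];  Q = [1, 2]
  Insert 1 (step 3): P = [1, 6] / [2];  Q = [1, 2] / [3]
  Insert 9 (step 4): P = [1, 6, 9] / [2];  Q = [1, 2, 4] / [3]
  Insert 4 (step 5): P = [1, 4, 9] / [2, 6];  Q = [1, 2, 4] / [3, 5]
  Insert 7 (step 6): P = [1, 4, 7] / [2, 6, 9];  Q = [1, 2, 4] / [3, 5, 6]
  Insert 3 (step 7): P = [1, 3, 7] / [2, 4, 9] / [6];  Q = [1, 2, 4] / [3, 5, 6] / [7]
  Insert 8 (step 8): P = [1, 3, 7, 8] / [2, 4, 9] / [6];  Q = [1, 2, 4, 8] / [3, 5, 6] / [7]
  Insert 5 (step 9): P = [1, 3, 5, 8] / [2, 4, 7] / [6, 9];  Q = [1, 2, 4, 8] / [3, 5, 6] / [7, 9]
Final shape: (4, 3, 2).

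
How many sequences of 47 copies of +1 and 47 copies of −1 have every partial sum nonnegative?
C_47 = 33868773757191046886429490

These ballot sequences are counted by the Catalan number C_n = (1/(n + 1)) · C(2n, n). For n = 47: C_47 = (1/48) · C(94, 47) = 1625701140345170250548615520/48 = 33868773757191046886429490.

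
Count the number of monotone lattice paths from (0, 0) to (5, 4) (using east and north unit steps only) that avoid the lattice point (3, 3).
Number of paths = 66

Total paths from (0, 0) to (5, 4): C(9, 5) = 126. Paths through (3, 3): (paths (0, 0) → (3, 3)) × (paths (3, 3) → (5, 4)) = C(6, 3) · C(3, 2) = 20 · 3 = 60. Avoidance count = 126 − 60 = 66.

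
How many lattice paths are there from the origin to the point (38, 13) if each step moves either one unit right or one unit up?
Number of paths = 476260169700

A monotone lattice path from (0, 0) to (38, 13) consists of 38 east steps and 13 north steps in some order, so it is determined by which 38 of the 51 steps are east. The count is C(51, 38) = 476260169700.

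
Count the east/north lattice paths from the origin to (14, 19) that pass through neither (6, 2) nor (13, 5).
Number of paths = 788446980

Inclusion–exclusion. Total paths: C(33, 14) = 818809200. Through P₁: C(8, 6)·C(25, 8) = 30284100. Through P₂: C(18, 13)·C(15, 1) = 128520. Since P₁ is strictly southwest of P₂, a monotone path through both must visit P₁ then P₂; paths through both = C(8, 6)·C(10, 7)·C(15, 1) = 50400. Avoid both = 818809200 − 30284100 − 128520 + 50400 = 788446980.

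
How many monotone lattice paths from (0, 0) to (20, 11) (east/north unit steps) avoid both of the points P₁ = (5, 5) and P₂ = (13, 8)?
Number of paths = 51568587

Inclusion–exclusion. Total paths: C(31, 20) = 84672315. Through P₁: C(10, 5)·C(21, 15) = 13674528. Through P₂: C(21, 13)·C(10, 7) = 24418800. Since P₁ is strictly southwest of P₂, a monotone path through both must visit P₁ then P₂; paths through both = C(10, 5)·C(11, 8)·C(10, 7) = 4989600. Avoid both = 84672315 − 13674528 − 24418800 + 4989600 = 51568587.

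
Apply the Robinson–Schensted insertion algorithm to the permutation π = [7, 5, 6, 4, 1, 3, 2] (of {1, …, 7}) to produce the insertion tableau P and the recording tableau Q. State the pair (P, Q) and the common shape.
P = [1, 2] / [3, 6] / [4] / [5] / [7];  Q = [1, 3] / [2, 6] / [4] / [5] / [7];  common shape = (2, 2, 1, 1, 1)

Row-insert the values π_1, π_2, … into P one at a time, bumping the leftmost entry strictly greater than the inserted value down to the next row. The recording tableau Q records, in position (i, j), the step at which that cell was added to P.
  Insert 7 (step 1): P = [7];  Q = [1]
  Insert 5 (step 2): P = [5] / [7];  Q = [1] / [2]
  Insert 6 (step 3): P = [5, 6] / [7];  Q = [1, 3] / [2]
  Insert 4 (step 4): P = [4, 6] / [5] / [7];  Q = [1, 3] / [2] / [4]
  Insert 1 (step 5): P = [1, 6] / [4] / [5] / [7];  Q = [1, 3] / [2] / [4] / [5]
  Insert 3 (step 6): P = [1, 3] / [4, 6] / [5] / [7];  Q = [1, 3] / [2, 6] / [4] / [5]
  Insert 2 (step 7): P = [1, 2] / [3, 6] / [4] / [5] / [7];  Q = [1, 3] / [2, 6] / [4] / [5] / [7]
Final shape: (2, 2, 1, 1, 1).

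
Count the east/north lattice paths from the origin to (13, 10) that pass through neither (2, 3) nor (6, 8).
Number of paths = 763078

Inclusion–exclusion. Total paths: C(23, 13) = 1144066. Through P₁: C(5, 2)·C(18, 11) = 318240. Through P₂: C(14, 6)·C(9, 7) = 108108. Since P₁ is strictly southwest of P₂, a monotone path through both must visit P₁ then P₂; paths through both = C(5, 2)·C(9, 4)·C(9, 7) = 45360. Avoid both = 1144066 − 318240 − 108108 + 45360 = 763078.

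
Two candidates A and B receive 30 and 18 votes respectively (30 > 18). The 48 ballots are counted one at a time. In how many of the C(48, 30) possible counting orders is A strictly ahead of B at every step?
Strict-lead orderings = 1827459250276

Total orderings of the 48 votes with 30 for A: C(48, 30) = 7309837001104. By the Bertrand ballot formula (Cycle Lemma / reflection principle), the number of orderings in which A is strictly ahead of B throughout is (p − q)/(p + q) · C(p + q, p) = (30 − 18)/(30 + 18) · 7309837001104 = 1827459250276.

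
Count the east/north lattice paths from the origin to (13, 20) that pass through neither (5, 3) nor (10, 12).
Number of paths = 424400130

Inclusion–exclusion. Total paths: C(33, 13) = 573166440. Through P₁: C(8, 5)·C(25, 8) = 60568200. Through P₂: C(22, 10)·C(11, 3) = 106696590. Since P₁ is strictly southwest of P₂, a monotone path through both must visit P₁ then P₂; paths through both = C(8, 5)·C(14, 5)·C(11, 3) = 18498480. Avoid both = 573166440 − 60568200 − 106696590 + 18498480 = 424400130.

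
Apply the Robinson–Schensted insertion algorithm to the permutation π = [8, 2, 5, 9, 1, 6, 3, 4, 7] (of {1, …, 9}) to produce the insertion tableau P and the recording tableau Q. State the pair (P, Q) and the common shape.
P = [1, 3, 4, 7] / [2, 5, 6] / [8, 9];  Q = [1, 3, 4, 9] / [2, 6, 8] / [5, 7];  common shape = (4, 3, 2)

Row-insert the values π_1, π_2, … into P one at a time, bumping the leftmost entry strictly greater than the inserted value down to the next row. The recording tableau Q records, in position (i, j), the step at which that cell was added to P.
  Insert 8 (step 1): P = [8];  Q = [1]
  Insert 2 (step 2): P = [2] / [8];  Q = [1] / [2]
  Insert 5 (step 3): P = [2, 5] / [8];  Q = [1, 3] / [2]
  Insert 9 (step 4): P = [2, 5, 9] / [8];  Q = [1, 3, 4] / [2]
  Insert 1 (step 5): P = [1, 5, 9] / [2] / [8];  Q = [1, 3, 4] / [2] / [5]
  Insert 6 (step 6): P = [1, 5, 6] / [2, 9] / [8];  Q = [1, 3, 4] / [2, 6] / [5]
  Insert 3 (step 7): P = [1, 3, 6] / [2, 5] / [8, 9];  Q = [1, 3, 4] / [2, 6] / [5, 7]
  Insert 4 (step 8): P = [1, 3, 4] / [2, 5, 6] / [8, 9];  Q = [1, 3, 4] / [2, 6, 8] / [5, 7]
  Insert 7 (step 9): P = [1, 3, 4, 7] / [2, 5, 6] / [8, 9];  Q = [1, 3, 4, 9] / [2, 6, 8] / [5, 7]
Final shape: (4, 3, 2).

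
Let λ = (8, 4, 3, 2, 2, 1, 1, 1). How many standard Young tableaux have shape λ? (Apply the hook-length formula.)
# SYT of shape (8, 4, 3, 2, 2, 1, 1, 1) = 2851708860

Hook-length formula: f^λ = n! / Π hook(c), product over all cells c of the Young diagram. For λ = (8, 4, 3, 2, 2, 1, 1, 1), n = 22 boxes. Hook lengths by row (left-to-right, top-to-bottom): [15, 11, 8, 6, 4, 3, 2, 1]; [10, 6, 3, 1]; [8, 4, 1]; [6, 2]; [5, 1]; [3]; [2]; [1]. Product of hooks = 394149888000. So f^λ = 22! / 394149888000 = 1124000727777607680000 / 394149888000 = 2851708860.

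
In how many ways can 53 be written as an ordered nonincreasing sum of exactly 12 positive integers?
p(53, 12 parts) = 27156

Partitions of n into exactly k parts are in bijection with partitions of n − k into at most k parts (subtract 1 from each part). So p(53, exactly 12) = p(41, parts ≤ 12). Computing via the recurrence p(m, j) = p(m, j−1) + p(m−j, j) gives 27156.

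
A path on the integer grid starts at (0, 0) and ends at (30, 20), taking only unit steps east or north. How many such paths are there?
Number of paths = 47129212243960

A monotone lattice path from (0, 0) to (30, 20) consists of 30 east steps and 20 north steps in some order, so it is determined by which 30 of the 50 steps are east. The count is C(50, 30) = 47129212243960.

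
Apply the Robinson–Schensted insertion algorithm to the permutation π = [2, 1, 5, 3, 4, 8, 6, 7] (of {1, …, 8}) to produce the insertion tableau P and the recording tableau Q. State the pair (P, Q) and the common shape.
P = [1, 3, 4, 6, 7] / [2, 5, 8];  Q = [1, 3, 5, 6, 8] / [2, 4, 7];  common shape = (5, 3)

Row-insert the values π_1, π_2, … into P one at a time, bumping the leftmost entry strictly greater than the inserted value down to the next row. The recording tableau Q records, in position (i, j), the step at which that cell was added to P.
  Insert 2 (step 1): P = [2];  Q = [1]
  Insert 1 (step 2): P = [1] / [2];  Q = [1] / [2]
  Insert 5 (step 3): P = [1, 5] / [2];  Q = [1, 3] / [2]
  Insert 3 (step 4): P = [1, 3] / [2, 5];  Q = [1, 3] / [2, 4]
  Insert 4 (step 5): P = [1, 3, 4] / [2, 5];  Q = [1, 3, 5] / [2, 4]
  Insert 8 (step 6): P = [1, 3, 4, 8] / [2, 5];  Q = [1, 3, 5, 6] / [2, 4]
  Insert 6 (step 7): P = [1, 3, 4, 6] / [2, 5, 8];  Q = [1, 3, 5, 6] / [2, 4, 7]
  Insert 7 (step 8): P = [1, 3, 4, 6, 7] / [2, 5, 8];  Q = [1, 3, 5, 6, 8] / [2, 4, 7]
Final shape: (5, 3).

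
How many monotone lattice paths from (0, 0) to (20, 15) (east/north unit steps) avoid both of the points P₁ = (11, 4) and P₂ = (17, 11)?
Number of paths = 2349063360

Inclusion–exclusion. Total paths: C(35, 20) = 3247943160. Through P₁: C(15, 11)·C(20, 9) = 229265400. Through P₂: C(28, 17)·C(7, 3) = 751596300. Since P₁ is strictly southwest of P₂, a monotone path through both must visit P₁ then P₂; paths through both = C(15, 11)·C(13, 6)·C(7, 3) = 81981900. Avoid both = 3247943160 − 229265400 − 751596300 + 81981900 = 2349063360.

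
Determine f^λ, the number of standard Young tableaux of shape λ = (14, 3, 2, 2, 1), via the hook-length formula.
# SYT of shape (14, 3, 2, 2, 1) = 13057275

Hook-length formula: f^λ = n! / Π hook(c), product over all cells c of the Young diagram. For λ = (14, 3, 2, 2, 1), n = 22 boxes. Hook lengths by row (left-to-right, top-to-bottom): [18, 16, 13, 11, 10, 9, 8, 7, 6, 5, 4, 3, 2, 1]; [6, 4, 1]; [4, 2]; [3, 1]; [1]. Product of hooks = 86082335539200. So f^λ = 22! / 86082335539200 = 1124000727777607680000 / 86082335539200 = 13057275.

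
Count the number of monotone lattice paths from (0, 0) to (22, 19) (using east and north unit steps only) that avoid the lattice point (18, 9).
Number of paths = 239971158375

Total paths from (0, 0) to (22, 19): C(41, 22) = 244662670200. Paths through (18, 9): (paths (0, 0) → (18, 9)) × (paths (18, 9) → (22, 19)) = C(27, 18) · C(14, 4) = 4686825 · 1001 = 4691511825. Avoidance count = 244662670200 − 4691511825 = 239971158375.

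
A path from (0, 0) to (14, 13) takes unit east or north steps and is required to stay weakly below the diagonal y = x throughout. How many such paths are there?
Number of paths = 2674440

By the reflection principle (André's argument), the number of monotone paths to (14, 13) with n ≤ m that never go above y = x is C(27, 14) − C(27, 15) = 20058300 − 17383860 = 2674440.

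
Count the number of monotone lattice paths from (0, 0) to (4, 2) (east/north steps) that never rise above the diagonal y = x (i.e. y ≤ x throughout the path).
Number of paths = 9

By the reflection principle (André's argument), the number of monotone paths to (4, 2) with n ≤ m that never go above y = x is C(6, 4) − C(6, 5) = 15 − 6 = 9.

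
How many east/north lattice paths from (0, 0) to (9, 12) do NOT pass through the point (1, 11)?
Number of paths = 293822

Total paths from (0, 0) to (9, 12): C(21, 9) = 293930. Paths through (1, 11): (paths (0, 0) → (1, 11)) × (paths (1, 11) → (9, 12)) = C(12, 1) · C(9, 8) = 12 · 9 = 108. Avoidance count = 293930 − 108 = 293822.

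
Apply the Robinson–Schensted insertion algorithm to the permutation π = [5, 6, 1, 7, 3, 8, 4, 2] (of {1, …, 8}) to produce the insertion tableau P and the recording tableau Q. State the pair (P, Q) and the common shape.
P = [1, 2, 4, 8] / [3, 6, 7] / [5];  Q = [1, 2, 4, 6] / [3, 5, 7] / [8];  common shape = (4, 3, 1)

Row-insert the values π_1, π_2, … into P one at a time, bumping the leftmost entry strictly greater than the inserted value down to the next row. The recording tableau Q records, in position (i, j), the step at which that cell was added to P.
  Insert 5 (step 1): P = [5];  Q = [1]
  Insert 6 (step 2): P = [5, 6];  Q = [1, 2]
  Insert 1 (step 3): P = [1, 6] / [5];  Q = [1, 2] / [3]
  Insert 7 (step 4): P = [1, 6, 7] / [5];  Q = [1, 2, 4] / [3]
  Insert 3 (step 5): P = [1, 3, 7] / [5, 6];  Q = [1, 2, 4] / [3, 5]
  Insert 8 (step 6): P = [1, 3, 7, 8] / [5, 6];  Q = [1, 2, 4, 6] / [3, 5]
  Insert 4 (step 7): P = [1, 3, 4, 8] / [5, 6, 7];  Q = [1, 2, 4, 6] / [3, 5, 7]
  Insert 2 (step 8): P = [1, 2, 4, 8] / [3, 6, 7] / [5];  Q = [1, 2, 4, 6] / [3, 5, 7] / [8]
Final shape: (4, 3, 1).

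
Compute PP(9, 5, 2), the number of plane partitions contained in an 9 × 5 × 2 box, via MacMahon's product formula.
PP(9, 5, 2) = 1002001

Evaluate the triple product over i = 1..9, j = 1..5, k = 1..2. The factors are (2/1) · (3/2) · (3/2) · (4/3) · (4/3) · (5/4) · (5/4) · (6/5) · … (90 factors total). The numerators and denominators telescope so the product is an integer; carrying out the multiplication exactly gives PP(9, 5, 2) = 1002001.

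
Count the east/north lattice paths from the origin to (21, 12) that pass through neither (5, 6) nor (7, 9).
Number of paths = 315708514

Inclusion–exclusion. Total paths: C(33, 21) = 354817320. Through P₁: C(11, 5)·C(22, 16) = 34471206. Through P₂: C(16, 7)·C(17, 14) = 7779200. Since P₁ is strictly southwest of P₂, a monotone path through both must visit P₁ then P₂; paths through both = C(11, 5)·C(5, 2)·C(17, 14) = 3141600. Avoid both = 354817320 − 34471206 − 7779200 + 3141600 = 315708514.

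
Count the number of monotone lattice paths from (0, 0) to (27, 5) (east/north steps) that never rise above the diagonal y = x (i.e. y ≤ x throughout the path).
Number of paths = 165416

By the reflection principle (André's argument), the number of monotone paths to (27, 5) with n ≤ m that never go above y = x is C(32, 27) − C(32, 28) = 201376 − 35960 = 165416.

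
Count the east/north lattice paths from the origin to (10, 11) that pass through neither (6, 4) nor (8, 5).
Number of paths = 265020

Inclusion–exclusion. Total paths: C(21, 10) = 352716. Through P₁: C(10, 6)·C(11, 4) = 69300. Through P₂: C(13, 8)·C(8, 2) = 36036. Since P₁ is strictly southwest of P₂, a monotone path through both must visit P₁ then P₂; paths through both = C(10, 6)·C(3, 2)·C(8, 2) = 17640. Avoid both = 352716 − 69300 − 36036 + 17640 = 265020.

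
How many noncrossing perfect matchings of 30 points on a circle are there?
C_15 = 9694845

These noncrossing handshakes are counted by the Catalan number C_n = (1/(n + 1)) · C(2n, n). For n = 15: C_15 = (1/16) · C(30, 15) = 155117520/16 = 9694845.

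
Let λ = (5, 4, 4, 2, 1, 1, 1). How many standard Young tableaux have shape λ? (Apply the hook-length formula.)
# SYT of shape (5, 4, 4, 2, 1, 1, 1) = 8019648

Hook-length formula: f^λ = n! / Π hook(c), product over all cells c of the Young diagram. For λ = (5, 4, 4, 2, 1, 1, 1), n = 18 boxes. Hook lengths by row (left-to-right, top-to-bottom): [11, 7, 5, 4, 1]; [9, 5, 3, 2]; [8, 4, 2, 1]; [5, 1]; [3]; [2]; [1]. Product of hooks = 798336000. So f^λ = 18! / 798336000 = 6402373705728000 / 798336000 = 8019648.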